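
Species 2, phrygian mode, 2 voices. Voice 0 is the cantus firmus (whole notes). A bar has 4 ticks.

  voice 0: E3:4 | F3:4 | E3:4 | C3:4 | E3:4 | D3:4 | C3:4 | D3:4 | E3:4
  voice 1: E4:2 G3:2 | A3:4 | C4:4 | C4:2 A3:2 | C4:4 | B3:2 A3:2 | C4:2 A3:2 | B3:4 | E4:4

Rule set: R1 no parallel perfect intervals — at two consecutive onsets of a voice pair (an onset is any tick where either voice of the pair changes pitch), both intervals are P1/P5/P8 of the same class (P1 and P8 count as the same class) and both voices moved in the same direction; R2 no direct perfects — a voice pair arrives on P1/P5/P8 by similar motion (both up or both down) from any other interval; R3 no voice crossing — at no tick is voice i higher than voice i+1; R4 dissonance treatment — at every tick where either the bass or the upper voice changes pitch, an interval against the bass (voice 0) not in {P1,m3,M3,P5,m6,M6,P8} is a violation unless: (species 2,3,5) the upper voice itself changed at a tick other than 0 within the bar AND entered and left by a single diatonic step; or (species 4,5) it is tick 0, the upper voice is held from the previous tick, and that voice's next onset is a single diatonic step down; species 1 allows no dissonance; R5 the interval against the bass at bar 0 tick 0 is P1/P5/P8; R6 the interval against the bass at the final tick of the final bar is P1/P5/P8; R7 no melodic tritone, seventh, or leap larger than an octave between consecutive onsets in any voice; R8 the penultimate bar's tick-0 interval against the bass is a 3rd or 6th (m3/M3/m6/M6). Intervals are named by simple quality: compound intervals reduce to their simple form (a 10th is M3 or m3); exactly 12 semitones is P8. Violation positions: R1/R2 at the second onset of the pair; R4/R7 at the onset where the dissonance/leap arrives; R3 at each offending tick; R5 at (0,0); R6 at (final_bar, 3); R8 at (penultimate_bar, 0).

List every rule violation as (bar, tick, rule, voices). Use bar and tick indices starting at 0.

bar 0: v0=E3 v1=E4 downbeat P8
bar 1: v0=F3 v1=A3 downbeat M3
bar 2: v0=E3 v1=C4 downbeat m6
bar 3: v0=C3 v1=C4 downbeat P8
bar 4: v0=E3 v1=C4 downbeat m6
bar 5: v0=D3 v1=B3 downbeat M6
bar 6: v0=C3 v1=C4 downbeat P8
bar 7: v0=D3 v1=B3 downbeat M6
bar 8: v0=E3 v1=E4 downbeat P8
  -> R2 @ bar 8 tick 0 v(0, 1): D3/B3 M6 -> E3/E4 P8 similar

(8, 0, R2, (0, 1))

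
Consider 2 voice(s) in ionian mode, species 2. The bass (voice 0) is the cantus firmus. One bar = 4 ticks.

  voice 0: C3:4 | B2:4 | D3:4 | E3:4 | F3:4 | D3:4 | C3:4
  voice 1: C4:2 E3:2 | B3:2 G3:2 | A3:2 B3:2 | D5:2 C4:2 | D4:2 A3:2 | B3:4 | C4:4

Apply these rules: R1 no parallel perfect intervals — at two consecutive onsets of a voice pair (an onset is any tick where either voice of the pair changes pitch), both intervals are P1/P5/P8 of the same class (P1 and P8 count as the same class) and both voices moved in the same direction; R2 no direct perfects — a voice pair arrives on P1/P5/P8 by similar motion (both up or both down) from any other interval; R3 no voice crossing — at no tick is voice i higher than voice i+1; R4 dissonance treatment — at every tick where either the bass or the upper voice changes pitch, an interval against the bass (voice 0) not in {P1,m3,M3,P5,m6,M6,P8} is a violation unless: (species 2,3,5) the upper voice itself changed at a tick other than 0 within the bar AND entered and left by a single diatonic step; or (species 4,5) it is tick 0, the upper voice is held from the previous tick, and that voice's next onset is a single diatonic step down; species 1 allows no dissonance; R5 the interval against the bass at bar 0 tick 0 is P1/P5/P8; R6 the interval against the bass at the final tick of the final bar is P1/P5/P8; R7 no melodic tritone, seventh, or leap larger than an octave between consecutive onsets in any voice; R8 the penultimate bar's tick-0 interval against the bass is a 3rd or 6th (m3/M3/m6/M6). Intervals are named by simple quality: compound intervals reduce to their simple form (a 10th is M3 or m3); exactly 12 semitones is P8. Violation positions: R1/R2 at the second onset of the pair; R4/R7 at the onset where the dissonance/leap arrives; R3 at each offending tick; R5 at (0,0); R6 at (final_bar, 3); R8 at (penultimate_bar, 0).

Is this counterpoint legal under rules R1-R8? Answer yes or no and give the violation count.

No (4 violations)

bar 0: v0=C3 v1=C4 (P8)
bar 1: v0=B2 v1=B3 (P8)
bar 2: v0=D3 v1=A3 (P5)
bar 3: v0=E3 v1=D5 (m7)
bar 4: v0=F3 v1=D4 (M6)
bar 5: v0=D3 v1=B3 (M6)
bar 6: v0=C3 v1=C4 (P8)
  R2 @ bar2.0: B2/G3 m6 -> D3/A3 P5 similar
  R4 @ bar3.0: E3/D5 m7 untreated
  R7 @ bar3.0: B3->D5 leap 15st
  R7 @ bar3.2: D5->C4 leap 14st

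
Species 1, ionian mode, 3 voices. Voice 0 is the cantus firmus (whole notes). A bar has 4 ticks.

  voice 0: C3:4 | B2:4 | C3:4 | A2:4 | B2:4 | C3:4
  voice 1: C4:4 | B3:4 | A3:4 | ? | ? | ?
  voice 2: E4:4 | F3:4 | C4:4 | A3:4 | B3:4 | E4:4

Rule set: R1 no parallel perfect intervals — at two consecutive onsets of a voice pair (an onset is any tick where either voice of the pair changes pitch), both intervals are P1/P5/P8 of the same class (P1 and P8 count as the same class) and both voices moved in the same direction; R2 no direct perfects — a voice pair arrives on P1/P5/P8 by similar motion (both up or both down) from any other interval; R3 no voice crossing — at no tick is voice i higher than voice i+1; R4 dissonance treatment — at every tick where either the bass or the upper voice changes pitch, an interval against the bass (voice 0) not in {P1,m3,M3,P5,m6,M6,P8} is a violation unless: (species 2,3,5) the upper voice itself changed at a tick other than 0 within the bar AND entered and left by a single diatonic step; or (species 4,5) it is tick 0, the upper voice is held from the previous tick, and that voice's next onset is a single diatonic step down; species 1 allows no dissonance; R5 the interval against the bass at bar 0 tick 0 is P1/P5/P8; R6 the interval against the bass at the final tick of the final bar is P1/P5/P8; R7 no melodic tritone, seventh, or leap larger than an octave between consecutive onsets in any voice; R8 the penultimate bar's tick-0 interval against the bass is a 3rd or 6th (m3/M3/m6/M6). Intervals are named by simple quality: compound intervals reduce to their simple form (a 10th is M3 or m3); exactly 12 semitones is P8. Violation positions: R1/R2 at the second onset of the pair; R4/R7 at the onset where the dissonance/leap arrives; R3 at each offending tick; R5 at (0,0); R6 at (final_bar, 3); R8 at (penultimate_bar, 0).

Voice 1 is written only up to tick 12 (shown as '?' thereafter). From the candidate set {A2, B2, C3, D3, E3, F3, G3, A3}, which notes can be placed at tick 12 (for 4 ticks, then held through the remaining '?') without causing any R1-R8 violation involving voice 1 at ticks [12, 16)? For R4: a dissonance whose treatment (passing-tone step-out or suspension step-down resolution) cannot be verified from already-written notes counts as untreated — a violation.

A2: violates R2
B2: violates R4,R7
C3: legal
D3: violates R2,R4
E3: violates R2
F3: legal
G3: violates R4
A3: legal

{A3, C3, F3}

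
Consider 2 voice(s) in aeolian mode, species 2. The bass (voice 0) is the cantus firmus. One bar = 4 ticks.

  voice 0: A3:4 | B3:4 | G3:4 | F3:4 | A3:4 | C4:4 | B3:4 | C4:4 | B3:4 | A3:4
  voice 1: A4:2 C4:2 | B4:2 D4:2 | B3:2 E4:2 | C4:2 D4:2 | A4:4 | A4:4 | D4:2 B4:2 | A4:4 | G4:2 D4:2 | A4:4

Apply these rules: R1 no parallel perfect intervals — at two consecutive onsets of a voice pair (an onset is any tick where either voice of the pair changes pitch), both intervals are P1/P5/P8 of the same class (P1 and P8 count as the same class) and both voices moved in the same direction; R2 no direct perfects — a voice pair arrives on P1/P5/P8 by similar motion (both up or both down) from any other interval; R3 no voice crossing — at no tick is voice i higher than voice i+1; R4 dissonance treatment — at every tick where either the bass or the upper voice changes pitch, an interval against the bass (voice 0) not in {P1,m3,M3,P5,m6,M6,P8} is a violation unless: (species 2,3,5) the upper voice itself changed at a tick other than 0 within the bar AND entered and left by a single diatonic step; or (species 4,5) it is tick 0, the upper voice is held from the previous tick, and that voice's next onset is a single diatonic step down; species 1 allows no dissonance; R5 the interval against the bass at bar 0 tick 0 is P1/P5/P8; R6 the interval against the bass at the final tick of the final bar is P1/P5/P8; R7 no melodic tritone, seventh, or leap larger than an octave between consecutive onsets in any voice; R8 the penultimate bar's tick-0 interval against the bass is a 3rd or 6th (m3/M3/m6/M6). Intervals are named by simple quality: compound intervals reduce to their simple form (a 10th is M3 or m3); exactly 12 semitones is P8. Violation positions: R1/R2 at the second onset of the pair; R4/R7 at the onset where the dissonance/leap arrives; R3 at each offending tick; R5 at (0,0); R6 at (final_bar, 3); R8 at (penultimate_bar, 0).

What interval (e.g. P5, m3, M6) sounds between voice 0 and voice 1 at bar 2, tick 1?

voice 0=G3 voice 1=B3 -> M3

M3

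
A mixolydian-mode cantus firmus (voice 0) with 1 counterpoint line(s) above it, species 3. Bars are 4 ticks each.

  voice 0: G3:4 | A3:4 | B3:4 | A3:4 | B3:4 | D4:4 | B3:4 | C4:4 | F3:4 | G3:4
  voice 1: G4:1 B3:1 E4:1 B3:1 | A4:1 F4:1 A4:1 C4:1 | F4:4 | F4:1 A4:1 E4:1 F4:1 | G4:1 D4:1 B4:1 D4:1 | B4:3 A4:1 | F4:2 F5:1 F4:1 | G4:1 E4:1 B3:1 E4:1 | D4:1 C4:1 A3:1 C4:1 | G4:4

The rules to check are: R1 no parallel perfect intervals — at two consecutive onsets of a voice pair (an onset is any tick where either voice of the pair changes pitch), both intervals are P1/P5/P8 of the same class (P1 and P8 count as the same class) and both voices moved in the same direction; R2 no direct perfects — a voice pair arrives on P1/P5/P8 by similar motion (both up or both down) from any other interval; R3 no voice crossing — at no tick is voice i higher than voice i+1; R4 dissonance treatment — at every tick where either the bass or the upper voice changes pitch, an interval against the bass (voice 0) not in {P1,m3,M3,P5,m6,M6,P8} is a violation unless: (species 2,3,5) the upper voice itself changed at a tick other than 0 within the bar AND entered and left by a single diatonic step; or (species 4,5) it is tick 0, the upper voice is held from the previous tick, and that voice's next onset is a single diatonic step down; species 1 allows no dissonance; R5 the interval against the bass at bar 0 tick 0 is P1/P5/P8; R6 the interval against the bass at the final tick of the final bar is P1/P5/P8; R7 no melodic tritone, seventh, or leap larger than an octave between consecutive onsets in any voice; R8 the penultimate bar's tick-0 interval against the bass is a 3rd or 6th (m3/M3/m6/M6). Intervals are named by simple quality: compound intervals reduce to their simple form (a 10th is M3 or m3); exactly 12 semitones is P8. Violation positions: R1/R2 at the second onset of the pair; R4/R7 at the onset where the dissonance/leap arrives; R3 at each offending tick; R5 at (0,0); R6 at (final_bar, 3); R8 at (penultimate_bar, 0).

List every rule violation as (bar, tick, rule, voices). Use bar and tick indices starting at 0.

(1, 0, R2, (0, 1))
(1, 0, R7, (1,))
(2, 0, R4, (0, 1))
(6, 0, R4, (0, 1))
(6, 2, R4, (0, 1))
(6, 3, R4, (0, 1))
(7, 0, R2, (0, 1))
(7, 2, R3, (0, 1))
(7, 2, R4, (0, 1))
(9, 0, R2, (0, 1))

bar 0: v0=G3 v1=G4 downbeat P8
bar 1: v0=A3 v1=A4 downbeat P8
bar 2: v0=B3 v1=F4 downbeat TT
bar 3: v0=A3 v1=F4 downbeat m6
bar 4: v0=B3 v1=G4 downbeat m6
bar 5: v0=D4 v1=B4 downbeat M6
bar 6: v0=B3 v1=F4 downbeat TT
bar 7: v0=C4 v1=G4 downbeat P5
bar 8: v0=F3 v1=D4 downbeat M6
bar 9: v0=G3 v1=G4 downbeat P8
  -> R2 @ bar 1 tick 0 v(0, 1): G3/B3 M3 -> A3/A4 P8 similar
  -> R7 @ bar 1 tick 0 v(1,): B3->A4 leap 10st
  -> R4 @ bar 2 tick 0 v(0, 1): B3/F4 TT untreated
  -> R4 @ bar 6 tick 0 v(0, 1): B3/F4 TT untreated
  -> R4 @ bar 6 tick 2 v(0, 1): B3/F5 TT untreated
  -> R4 @ bar 6 tick 3 v(0, 1): B3/F4 TT untreated
  -> R2 @ bar 7 tick 0 v(0, 1): B3/F4 TT -> C4/G4 P5 similar
  -> R3 @ bar 7 tick 2 v(0, 1): C4 above B3
  -> R4 @ bar 7 tick 2 v(0, 1): C4/B3 m2 untreated
  -> R2 @ bar 9 tick 0 v(0, 1): F3/C4 P5 -> G3/G4 P8 similar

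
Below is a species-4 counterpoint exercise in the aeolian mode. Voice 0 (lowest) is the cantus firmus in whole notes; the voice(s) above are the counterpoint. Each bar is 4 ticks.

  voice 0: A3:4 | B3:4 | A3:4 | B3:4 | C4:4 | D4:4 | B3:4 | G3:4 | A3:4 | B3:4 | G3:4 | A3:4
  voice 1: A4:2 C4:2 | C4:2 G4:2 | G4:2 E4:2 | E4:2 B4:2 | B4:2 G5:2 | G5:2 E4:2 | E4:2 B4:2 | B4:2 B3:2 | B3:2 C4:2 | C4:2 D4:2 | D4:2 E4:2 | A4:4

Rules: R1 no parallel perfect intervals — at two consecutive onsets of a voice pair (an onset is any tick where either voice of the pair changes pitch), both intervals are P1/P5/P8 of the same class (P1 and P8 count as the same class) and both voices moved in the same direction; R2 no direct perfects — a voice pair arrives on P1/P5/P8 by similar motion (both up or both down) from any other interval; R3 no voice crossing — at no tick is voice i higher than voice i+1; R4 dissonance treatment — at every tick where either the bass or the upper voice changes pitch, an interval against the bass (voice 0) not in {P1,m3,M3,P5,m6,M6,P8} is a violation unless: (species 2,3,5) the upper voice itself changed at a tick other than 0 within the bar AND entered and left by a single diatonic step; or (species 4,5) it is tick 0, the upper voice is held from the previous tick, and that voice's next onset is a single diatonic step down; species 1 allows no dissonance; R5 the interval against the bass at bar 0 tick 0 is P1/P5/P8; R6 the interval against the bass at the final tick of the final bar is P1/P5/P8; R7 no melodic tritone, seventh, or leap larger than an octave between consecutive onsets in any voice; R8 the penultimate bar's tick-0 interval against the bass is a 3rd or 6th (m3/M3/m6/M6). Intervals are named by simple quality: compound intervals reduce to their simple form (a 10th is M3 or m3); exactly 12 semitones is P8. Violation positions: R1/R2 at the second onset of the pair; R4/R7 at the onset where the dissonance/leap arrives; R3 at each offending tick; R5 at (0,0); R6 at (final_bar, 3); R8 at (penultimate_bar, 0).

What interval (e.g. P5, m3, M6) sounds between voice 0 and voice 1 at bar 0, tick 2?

m3

voice 0=A3 voice 1=C4 -> m3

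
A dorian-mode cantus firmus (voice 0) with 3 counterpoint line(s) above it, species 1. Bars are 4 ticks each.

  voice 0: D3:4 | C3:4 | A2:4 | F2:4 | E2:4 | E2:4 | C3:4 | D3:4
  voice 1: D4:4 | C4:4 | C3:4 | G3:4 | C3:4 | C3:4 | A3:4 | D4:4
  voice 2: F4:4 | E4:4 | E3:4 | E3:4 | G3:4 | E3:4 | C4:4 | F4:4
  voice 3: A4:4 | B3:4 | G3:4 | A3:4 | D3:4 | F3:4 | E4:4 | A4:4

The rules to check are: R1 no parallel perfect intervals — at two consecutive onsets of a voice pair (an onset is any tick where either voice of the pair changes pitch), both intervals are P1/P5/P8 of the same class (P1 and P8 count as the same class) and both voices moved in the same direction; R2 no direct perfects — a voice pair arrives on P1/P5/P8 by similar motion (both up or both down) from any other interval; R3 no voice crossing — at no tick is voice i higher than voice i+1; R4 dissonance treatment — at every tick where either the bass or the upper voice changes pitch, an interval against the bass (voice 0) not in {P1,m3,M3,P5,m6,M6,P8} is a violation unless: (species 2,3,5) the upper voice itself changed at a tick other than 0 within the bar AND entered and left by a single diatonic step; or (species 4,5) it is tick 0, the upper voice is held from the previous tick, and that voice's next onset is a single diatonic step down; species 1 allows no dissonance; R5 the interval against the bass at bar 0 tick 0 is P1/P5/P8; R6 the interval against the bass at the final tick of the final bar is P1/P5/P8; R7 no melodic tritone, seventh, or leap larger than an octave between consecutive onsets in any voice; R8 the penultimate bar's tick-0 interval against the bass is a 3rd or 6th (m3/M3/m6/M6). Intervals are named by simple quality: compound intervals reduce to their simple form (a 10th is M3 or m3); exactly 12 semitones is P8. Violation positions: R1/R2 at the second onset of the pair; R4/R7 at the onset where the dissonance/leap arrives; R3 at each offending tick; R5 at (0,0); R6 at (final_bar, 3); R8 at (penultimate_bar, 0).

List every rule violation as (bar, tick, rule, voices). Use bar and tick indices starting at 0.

bar 0: v0=D3 v1=D4 v2=F4 v3=A4 downbeat P5
bar 1: v0=C3 v1=C4 v2=E4 v3=B3 downbeat M7
bar 2: v0=A2 v1=C3 v2=E3 v3=G3 downbeat m7
bar 3: v0=F2 v1=G3 v2=E3 v3=A3 downbeat M3
bar 4: v0=E2 v1=C3 v2=G3 v3=D3 downbeat m7
bar 5: v0=E2 v1=C3 v2=E3 v3=F3 downbeat m2
bar 6: v0=C3 v1=A3 v2=C4 v3=E4 downbeat M3
bar 7: v0=D3 v1=D4 v2=F4 v3=A4 downbeat P5
  -> R5 @ bar 0 tick 0 v(0, 2): opens on m3
  -> R1 @ bar 1 tick 0 v(0, 1): D3/D4 P8 -> C3/C4 P8 similar
  -> R3 @ bar 1 tick 0 v(2, 3): E4 above B3
  -> R4 @ bar 1 tick 0 v(0, 3): C3/B3 M7 untreated
  -> R7 @ bar 1 tick 0 v(3,): A4->B3 leap 10st
  -> R3 @ bar 1 tick 1 v(2, 3): E4 above B3
  -> R3 @ bar 1 tick 2 v(2, 3): E4 above B3
  -> R3 @ bar 1 tick 3 v(2, 3): E4 above B3
  -> R2 @ bar 2 tick 0 v(0, 2): C3/E4 M3 -> A2/E3 P5 similar
  -> R2 @ bar 2 tick 0 v(1, 3): C4/B3 m2 -> C3/G3 P5 similar
  -> R4 @ bar 2 tick 0 v(0, 3): A2/G3 m7 untreated
  -> R3 @ bar 3 tick 0 v(1, 2): G3 above E3
  -> R4 @ bar 3 tick 0 v(0, 1): F2/G3 M2 untreated
  -> R4 @ bar 3 tick 0 v(0, 2): F2/E3 M7 untreated
  -> R3 @ bar 3 tick 1 v(1, 2): G3 above E3
  -> R3 @ bar 3 tick 2 v(1, 2): G3 above E3
  -> R3 @ bar 3 tick 3 v(1, 2): G3 above E3
  -> R3 @ bar 4 tick 0 v(2, 3): G3 above D3
  -> R4 @ bar 4 tick 0 v(0, 3): E2/D3 m7 untreated
  -> R3 @ bar 4 tick 1 v(2, 3): G3 above D3
  -> R3 @ bar 4 tick 2 v(2, 3): G3 above D3
  -> R3 @ bar 4 tick 3 v(2, 3): G3 above D3
  -> R4 @ bar 5 tick 0 v(0, 3): E2/F3 m2 untreated
  -> R1 @ bar 6 tick 0 v(0, 2): E2/E3 P8 -> C3/C4 P8 similar
  -> R2 @ bar 6 tick 0 v(1, 3): C3/F3 P4 -> A3/E4 P5 similar
  -> R7 @ bar 6 tick 0 v(3,): F3->E4 leap 11st
  -> R8 @ bar 6 tick 0 v(0, 2): penult P8 not 3rd/6th
  -> R1 @ bar 7 tick 0 v(1, 3): A3/E4 P5 -> D4/A4 P5 similar
  -> R2 @ bar 7 tick 0 v(0, 1): C3/A3 M6 -> D3/D4 P8 similar
  -> R2 @ bar 7 tick 0 v(0, 3): C3/E4 M3 -> D3/A4 P5 similar
  -> R6 @ bar 7 tick 3 v(0, 2): closes on m3

(0, 0, R5, (0, 2))
(1, 0, R1, (0, 1))
(1, 0, R3, (2, 3))
(1, 0, R4, (0, 3))
(1, 0, R7, (3,))
(1, 1, R3, (2, 3))
(1, 2, R3, (2, 3))
(1, 3, R3, (2, 3))
(2, 0, R2, (0, 2))
(2, 0, R2, (1, 3))
(2, 0, R4, (0, 3))
(3, 0, R3, (1, 2))
(3, 0, R4, (0, 1))
(3, 0, R4, (0, 2))
(3, 1, R3, (1, 2))
(3, 2, R3, (1, 2))
(3, 3, R3, (1, 2))
(4, 0, R3, (2, 3))
(4, 0, R4, (0, 3))
(4, 1, R3, (2, 3))
(4, 2, R3, (2, 3))
(4, 3, R3, (2, 3))
(5, 0, R4, (0, 3))
(6, 0, R1, (0, 2))
(6, 0, R2, (1, 3))
(6, 0, R7, (3,))
(6, 0, R8, (0, 2))
(7, 0, R1, (1, 3))
(7, 0, R2, (0, 1))
(7, 0, R2, (0, 3))
(7, 3, R6, (0, 2))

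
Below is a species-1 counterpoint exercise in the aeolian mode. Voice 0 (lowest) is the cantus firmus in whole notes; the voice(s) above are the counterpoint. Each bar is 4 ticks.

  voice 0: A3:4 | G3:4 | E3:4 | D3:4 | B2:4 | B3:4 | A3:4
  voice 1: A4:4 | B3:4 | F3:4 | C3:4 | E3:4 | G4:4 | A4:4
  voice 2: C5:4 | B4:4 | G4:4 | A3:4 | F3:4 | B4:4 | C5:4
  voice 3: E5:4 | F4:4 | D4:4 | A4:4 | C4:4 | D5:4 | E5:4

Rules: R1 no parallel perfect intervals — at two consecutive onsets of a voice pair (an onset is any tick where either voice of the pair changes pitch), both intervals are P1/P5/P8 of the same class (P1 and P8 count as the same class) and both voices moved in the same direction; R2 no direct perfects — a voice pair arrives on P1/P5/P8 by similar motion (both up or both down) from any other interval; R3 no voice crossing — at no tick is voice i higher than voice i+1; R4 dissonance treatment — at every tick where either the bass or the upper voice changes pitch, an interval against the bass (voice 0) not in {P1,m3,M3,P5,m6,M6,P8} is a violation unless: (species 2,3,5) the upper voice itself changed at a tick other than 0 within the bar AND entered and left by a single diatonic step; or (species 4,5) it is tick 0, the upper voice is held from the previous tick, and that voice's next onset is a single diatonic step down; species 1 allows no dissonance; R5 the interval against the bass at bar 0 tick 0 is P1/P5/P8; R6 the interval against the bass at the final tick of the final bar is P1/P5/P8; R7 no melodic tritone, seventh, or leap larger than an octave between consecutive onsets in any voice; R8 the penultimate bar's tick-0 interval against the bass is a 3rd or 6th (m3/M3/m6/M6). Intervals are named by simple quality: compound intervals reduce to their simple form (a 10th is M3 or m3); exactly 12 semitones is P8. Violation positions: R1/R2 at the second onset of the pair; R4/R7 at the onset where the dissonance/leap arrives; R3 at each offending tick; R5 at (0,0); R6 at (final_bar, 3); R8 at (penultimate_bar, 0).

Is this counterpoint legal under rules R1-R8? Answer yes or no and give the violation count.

No (35 violations)

bar 0: v0=A3 v1=A4 v2=C5 v3=E5 (P5)
bar 1: v0=G3 v1=B3 v2=B4 v3=F4 (m7)
bar 2: v0=E3 v1=F3 v2=G4 v3=D4 (m7)
bar 3: v0=D3 v1=C3 v2=A3 v3=A4 (P5)
bar 4: v0=B2 v1=E3 v2=F3 v3=C4 (m2)
bar 5: v0=B3 v1=G4 v2=B4 v3=D5 (m3)
bar 6: v0=A3 v1=A4 v2=C5 v3=E5 (P5)
  R5 @ bar0.0: opens on m3
  R2 @ bar1.0: A4/C5 m3 -> B3/B4 P8 similar
  R3 @ bar1.0: B4 above F4
  R4 @ bar1.0: G3/F4 m7 untreated
  R7 @ bar1.0: A4->B3 leap 10st
  R7 @ bar1.0: E5->F4 leap 11st
  R3 @ bar1.1: B4 above F4
  R3 @ bar1.2: B4 above F4
  R3 @ bar1.3: B4 above F4
  R3 @ bar2.0: G4 above D4
  R4 @ bar2.0: E3/F3 m2 untreated
  R4 @ bar2.0: E3/D4 m7 untreated
  R7 @ bar2.0: B3->F3 leap 6st
  R3 @ bar2.1: G4 above D4
  R3 @ bar2.2: G4 above D4
  R3 @ bar2.3: G4 above D4
  R2 @ bar3.0: E3/G4 m3 -> D3/A3 P5 similar
  R3 @ bar3.0: D3 above C3
  R4 @ bar3.0: D3/C3 M2 untreated
  R7 @ bar3.0: G4->A3 leap 10st
  R3 @ bar3.1: D3 above C3
  R3 @ bar3.2: D3 above C3
  R3 @ bar3.3: D3 above C3
  R2 @ bar4.0: A3/A4 P8 -> F3/C4 P5 similar
  R4 @ bar4.0: B2/E3 P4 untreated
  R4 @ bar4.0: B2/F3 TT untreated
  R4 @ bar4.0: B2/C4 m2 untreated
  R2 @ bar5.0: B2/F3 TT -> B3/B4 P8 similar
  R2 @ bar5.0: E3/C4 m6 -> G4/D5 P5 similar
  R7 @ bar5.0: E3->G4 leap 15st
  R7 @ bar5.0: F3->B4 leap 18st
  R7 @ bar5.0: C4->D5 leap 14st
  R8 @ bar5.0: penult P8 not 3rd/6th
  R1 @ bar6.0: G4/D5 P5 -> A4/E5 P5 similar
  R6 @ bar6.3: closes on m3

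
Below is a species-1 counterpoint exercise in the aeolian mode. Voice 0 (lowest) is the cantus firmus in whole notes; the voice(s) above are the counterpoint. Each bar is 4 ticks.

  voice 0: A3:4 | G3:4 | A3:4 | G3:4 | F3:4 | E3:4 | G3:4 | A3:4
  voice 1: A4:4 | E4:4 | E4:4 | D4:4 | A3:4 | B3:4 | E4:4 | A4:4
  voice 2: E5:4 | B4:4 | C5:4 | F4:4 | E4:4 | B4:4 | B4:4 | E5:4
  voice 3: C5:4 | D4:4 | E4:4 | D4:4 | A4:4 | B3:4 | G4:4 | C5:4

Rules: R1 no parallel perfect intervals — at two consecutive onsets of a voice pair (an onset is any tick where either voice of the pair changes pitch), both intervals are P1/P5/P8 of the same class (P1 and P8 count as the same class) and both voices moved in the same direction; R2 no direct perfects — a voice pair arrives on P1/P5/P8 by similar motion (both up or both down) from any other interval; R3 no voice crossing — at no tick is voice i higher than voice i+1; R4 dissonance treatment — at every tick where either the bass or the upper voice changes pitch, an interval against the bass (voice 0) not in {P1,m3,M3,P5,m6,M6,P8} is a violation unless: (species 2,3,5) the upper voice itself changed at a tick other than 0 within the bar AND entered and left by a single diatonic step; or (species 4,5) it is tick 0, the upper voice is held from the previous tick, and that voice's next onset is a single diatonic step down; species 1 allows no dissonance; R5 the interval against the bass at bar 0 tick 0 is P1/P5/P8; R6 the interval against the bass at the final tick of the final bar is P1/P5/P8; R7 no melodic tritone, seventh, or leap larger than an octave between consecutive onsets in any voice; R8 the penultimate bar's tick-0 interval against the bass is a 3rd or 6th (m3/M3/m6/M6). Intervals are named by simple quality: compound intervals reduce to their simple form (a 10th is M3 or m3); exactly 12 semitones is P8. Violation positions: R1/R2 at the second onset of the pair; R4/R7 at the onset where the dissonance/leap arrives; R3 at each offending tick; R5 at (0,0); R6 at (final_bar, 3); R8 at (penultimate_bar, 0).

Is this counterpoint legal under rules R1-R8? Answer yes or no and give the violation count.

No (48 violations)

bar 0: v0=A3 v1=A4 v2=E5 v3=C5 (m3)
bar 1: v0=G3 v1=E4 v2=B4 v3=D4 (P5)
bar 2: v0=A3 v1=E4 v2=C5 v3=E4 (P5)
bar 3: v0=G3 v1=D4 v2=F4 v3=D4 (P5)
bar 4: v0=F3 v1=A3 v2=E4 v3=A4 (M3)
bar 5: v0=E3 v1=B3 v2=B4 v3=B3 (P5)
bar 6: v0=G3 v1=E4 v2=B4 v3=G4 (P8)
bar 7: v0=A3 v1=A4 v2=E5 v3=C5 (m3)
  R3 @ bar0.0: E5 above C5
  R5 @ bar0.0: opens on m3
  R3 @ bar0.1: E5 above C5
  R3 @ bar0.2: E5 above C5
  R3 @ bar0.3: E5 above C5
  R1 @ bar1.0: A4/E5 P5 -> E4/B4 P5 similar
  R2 @ bar1.0: A3/C5 m3 -> G3/D4 P5 similar
  R3 @ bar1.0: B4 above D4
  R7 @ bar1.0: C5->D4 leap 10st
  R3 @ bar1.1: B4 above D4
  R3 @ bar1.2: B4 above D4
  R3 @ bar1.3: B4 above D4
  R1 @ bar2.0: G3/D4 P5 -> A3/E4 P5 similar
  R3 @ bar2.0: C5 above E4
  R3 @ bar2.1: C5 above E4
  R3 @ bar2.2: C5 above E4
  R3 @ bar2.3: C5 above E4
  R1 @ bar3.0: A3/E4 P5 -> G3/D4 P5 similar
  R1 @ bar3.0: A3/E4 P5 -> G3/D4 P5 similar
  R1 @ bar3.0: E4/E4 P1 -> D4/D4 P1 similar
  R3 @ bar3.0: F4 above D4
  R4 @ bar3.0: G3/F4 m7 untreated
  R3 @ bar3.1: F4 above D4
  R3 @ bar3.2: F4 above D4
  R3 @ bar3.3: F4 above D4
  R2 @ bar4.0: D4/F4 m3 -> A3/E4 P5 similar
  R4 @ bar4.0: F3/E4 M7 untreated
  R2 @ bar5.0: F3/A4 M3 -> E3/B3 P5 similar
  R2 @ bar5.0: A3/E4 P5 -> B3/B4 P8 similar
  R3 @ bar5.0: B4 above B3
  R7 @ bar5.0: A4->B3 leap 10st
  R3 @ bar5.1: B4 above B3
  R3 @ bar5.2: B4 above B3
  R3 @ bar5.3: B4 above B3
  R2 @ bar6.0: E3/B3 P5 -> G3/G4 P8 similar
  R3 @ bar6.0: B4 above G4
  R8 @ bar6.0: penult P8 not 3rd/6th
  R3 @ bar6.1: B4 above G4
  R3 @ bar6.2: B4 above G4
  R3 @ bar6.3: B4 above G4
  R1 @ bar7.0: E4/B4 P5 -> A4/E5 P5 similar
  R2 @ bar7.0: G3/E4 M6 -> A3/A4 P8 similar
  R2 @ bar7.0: G3/B4 M3 -> A3/E5 P5 similar
  R3 @ bar7.0: E5 above C5
  R3 @ bar7.1: E5 above C5
  R3 @ bar7.2: E5 above C5
  R3 @ bar7.3: E5 above C5
  R6 @ bar7.3: closes on m3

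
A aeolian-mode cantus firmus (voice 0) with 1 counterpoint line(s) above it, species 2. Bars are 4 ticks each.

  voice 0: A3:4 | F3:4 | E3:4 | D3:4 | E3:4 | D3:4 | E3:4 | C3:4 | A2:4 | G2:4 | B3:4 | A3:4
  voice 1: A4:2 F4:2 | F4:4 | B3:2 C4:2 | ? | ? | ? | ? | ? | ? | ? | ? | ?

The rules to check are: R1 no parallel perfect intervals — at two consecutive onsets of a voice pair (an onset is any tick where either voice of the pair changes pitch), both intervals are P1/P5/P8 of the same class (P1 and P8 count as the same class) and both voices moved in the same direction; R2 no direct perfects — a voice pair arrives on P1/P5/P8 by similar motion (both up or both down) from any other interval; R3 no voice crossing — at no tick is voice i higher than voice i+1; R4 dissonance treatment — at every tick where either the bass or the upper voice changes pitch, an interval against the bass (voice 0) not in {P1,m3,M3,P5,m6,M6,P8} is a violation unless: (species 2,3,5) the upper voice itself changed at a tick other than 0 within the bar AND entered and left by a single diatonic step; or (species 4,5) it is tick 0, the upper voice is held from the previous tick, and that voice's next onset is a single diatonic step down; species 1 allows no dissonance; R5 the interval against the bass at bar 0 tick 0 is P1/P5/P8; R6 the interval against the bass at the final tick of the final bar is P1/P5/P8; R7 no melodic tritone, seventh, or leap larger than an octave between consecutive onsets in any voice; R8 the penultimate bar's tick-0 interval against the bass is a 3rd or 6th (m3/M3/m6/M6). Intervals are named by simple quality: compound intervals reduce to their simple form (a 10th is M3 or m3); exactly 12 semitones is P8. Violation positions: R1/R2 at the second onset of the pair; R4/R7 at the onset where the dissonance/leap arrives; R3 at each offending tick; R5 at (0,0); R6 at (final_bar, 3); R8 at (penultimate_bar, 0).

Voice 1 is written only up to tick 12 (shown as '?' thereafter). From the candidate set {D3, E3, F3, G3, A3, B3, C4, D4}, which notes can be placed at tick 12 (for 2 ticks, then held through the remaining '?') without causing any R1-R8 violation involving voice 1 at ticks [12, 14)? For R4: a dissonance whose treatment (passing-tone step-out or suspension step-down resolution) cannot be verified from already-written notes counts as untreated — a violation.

D3: violates R2,R7
E3: violates R4
F3: legal
G3: violates R4
A3: violates R2
B3: legal
C4: violates R4
D4: legal

{B3, D4, F3}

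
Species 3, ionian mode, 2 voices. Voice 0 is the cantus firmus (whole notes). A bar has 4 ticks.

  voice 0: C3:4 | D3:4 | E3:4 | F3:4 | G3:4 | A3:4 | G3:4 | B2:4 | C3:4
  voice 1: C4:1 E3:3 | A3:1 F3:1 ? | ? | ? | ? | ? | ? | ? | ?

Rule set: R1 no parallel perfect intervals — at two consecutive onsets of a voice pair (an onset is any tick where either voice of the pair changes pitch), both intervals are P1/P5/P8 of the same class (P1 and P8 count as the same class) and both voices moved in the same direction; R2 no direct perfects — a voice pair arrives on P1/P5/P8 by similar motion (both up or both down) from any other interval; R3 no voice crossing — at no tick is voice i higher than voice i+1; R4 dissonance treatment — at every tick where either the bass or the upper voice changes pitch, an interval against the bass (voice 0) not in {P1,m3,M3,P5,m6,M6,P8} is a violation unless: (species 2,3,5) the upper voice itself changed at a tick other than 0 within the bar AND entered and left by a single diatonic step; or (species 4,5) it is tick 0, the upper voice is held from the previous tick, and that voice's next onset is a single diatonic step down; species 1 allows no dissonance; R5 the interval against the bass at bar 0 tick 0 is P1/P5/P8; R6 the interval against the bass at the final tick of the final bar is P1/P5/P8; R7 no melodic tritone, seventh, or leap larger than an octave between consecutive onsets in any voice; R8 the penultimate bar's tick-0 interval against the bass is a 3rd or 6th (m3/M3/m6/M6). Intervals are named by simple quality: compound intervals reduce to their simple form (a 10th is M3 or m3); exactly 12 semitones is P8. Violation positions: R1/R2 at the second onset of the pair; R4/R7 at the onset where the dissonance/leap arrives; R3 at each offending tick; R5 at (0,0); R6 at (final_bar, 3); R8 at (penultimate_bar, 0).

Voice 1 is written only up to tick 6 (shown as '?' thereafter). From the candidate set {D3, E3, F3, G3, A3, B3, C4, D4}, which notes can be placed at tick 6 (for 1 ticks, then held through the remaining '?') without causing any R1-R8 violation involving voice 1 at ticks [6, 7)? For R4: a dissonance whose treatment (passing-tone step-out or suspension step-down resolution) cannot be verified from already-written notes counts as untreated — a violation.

{A3, D3, D4, F3}

D3: legal
E3: violates R4
F3: legal
G3: violates R4
A3: legal
B3: violates R7
C4: violates R4
D4: legal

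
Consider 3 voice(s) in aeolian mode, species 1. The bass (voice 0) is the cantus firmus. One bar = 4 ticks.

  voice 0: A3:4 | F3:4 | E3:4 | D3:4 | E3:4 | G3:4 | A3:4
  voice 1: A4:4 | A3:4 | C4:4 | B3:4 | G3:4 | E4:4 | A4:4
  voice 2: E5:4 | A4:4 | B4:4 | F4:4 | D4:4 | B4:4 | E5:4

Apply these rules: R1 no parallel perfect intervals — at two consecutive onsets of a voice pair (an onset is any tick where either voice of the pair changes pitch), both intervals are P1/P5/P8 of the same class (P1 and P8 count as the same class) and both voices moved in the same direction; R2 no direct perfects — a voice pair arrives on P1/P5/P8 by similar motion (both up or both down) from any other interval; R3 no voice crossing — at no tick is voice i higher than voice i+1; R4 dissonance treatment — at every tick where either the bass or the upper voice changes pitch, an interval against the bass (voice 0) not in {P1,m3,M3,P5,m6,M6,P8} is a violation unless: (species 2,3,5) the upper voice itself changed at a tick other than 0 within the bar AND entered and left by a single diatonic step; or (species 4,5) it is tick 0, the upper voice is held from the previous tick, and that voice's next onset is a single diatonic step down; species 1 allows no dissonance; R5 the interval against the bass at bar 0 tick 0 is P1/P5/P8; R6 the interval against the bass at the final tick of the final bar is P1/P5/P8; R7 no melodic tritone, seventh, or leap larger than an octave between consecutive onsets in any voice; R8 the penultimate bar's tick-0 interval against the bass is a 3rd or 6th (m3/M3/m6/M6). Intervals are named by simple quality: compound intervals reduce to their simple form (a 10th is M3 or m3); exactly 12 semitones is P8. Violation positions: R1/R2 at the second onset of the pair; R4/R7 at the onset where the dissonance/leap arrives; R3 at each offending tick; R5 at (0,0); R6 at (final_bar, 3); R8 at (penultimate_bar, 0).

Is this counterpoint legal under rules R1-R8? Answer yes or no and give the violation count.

No (8 violations)

bar 0: v0=A3 v1=A4 v2=E5 (P5)
bar 1: v0=F3 v1=A3 v2=A4 (M3)
bar 2: v0=E3 v1=C4 v2=B4 (P5)
bar 3: v0=D3 v1=B3 v2=F4 (m3)
bar 4: v0=E3 v1=G3 v2=D4 (m7)
bar 5: v0=G3 v1=E4 v2=B4 (M3)
bar 6: v0=A3 v1=A4 v2=E5 (P5)
  R2 @ bar1.0: A4/E5 P5 -> A3/A4 P8 similar
  R7 @ bar3.0: B4->F4 leap 6st
  R2 @ bar4.0: B3/F4 TT -> G3/D4 P5 similar
  R4 @ bar4.0: E3/D4 m7 untreated
  R1 @ bar5.0: G3/D4 P5 -> E4/B4 P5 similar
  R1 @ bar6.0: E4/B4 P5 -> A4/E5 P5 similar
  R2 @ bar6.0: G3/E4 M6 -> A3/A4 P8 similar
  R2 @ bar6.0: G3/B4 M3 -> A3/E5 P5 similar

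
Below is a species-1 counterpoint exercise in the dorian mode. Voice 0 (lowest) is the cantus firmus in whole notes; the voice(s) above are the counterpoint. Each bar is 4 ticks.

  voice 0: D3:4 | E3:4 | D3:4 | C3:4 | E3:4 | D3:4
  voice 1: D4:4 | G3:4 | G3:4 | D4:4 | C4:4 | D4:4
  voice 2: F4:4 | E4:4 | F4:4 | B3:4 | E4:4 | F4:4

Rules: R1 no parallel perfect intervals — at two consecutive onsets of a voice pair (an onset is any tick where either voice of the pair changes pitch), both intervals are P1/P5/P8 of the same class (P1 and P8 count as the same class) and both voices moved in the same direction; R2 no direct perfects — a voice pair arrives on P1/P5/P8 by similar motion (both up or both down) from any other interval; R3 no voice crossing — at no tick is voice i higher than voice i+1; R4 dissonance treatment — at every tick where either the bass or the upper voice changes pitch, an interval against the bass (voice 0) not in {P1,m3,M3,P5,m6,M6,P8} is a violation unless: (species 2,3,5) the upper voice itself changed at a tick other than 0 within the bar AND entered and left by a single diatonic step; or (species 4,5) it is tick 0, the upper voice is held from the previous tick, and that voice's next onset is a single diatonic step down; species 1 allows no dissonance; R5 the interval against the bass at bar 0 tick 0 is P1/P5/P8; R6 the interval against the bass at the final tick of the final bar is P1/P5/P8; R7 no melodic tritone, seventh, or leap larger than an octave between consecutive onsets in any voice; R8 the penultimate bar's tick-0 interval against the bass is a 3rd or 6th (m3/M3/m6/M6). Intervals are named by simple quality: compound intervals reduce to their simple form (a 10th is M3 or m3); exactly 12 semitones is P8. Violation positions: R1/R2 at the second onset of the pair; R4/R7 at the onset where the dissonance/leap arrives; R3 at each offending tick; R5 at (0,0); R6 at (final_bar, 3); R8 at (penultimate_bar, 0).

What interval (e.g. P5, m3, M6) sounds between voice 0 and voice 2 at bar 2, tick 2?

m3

voice 0=D3 voice 2=F4 -> m3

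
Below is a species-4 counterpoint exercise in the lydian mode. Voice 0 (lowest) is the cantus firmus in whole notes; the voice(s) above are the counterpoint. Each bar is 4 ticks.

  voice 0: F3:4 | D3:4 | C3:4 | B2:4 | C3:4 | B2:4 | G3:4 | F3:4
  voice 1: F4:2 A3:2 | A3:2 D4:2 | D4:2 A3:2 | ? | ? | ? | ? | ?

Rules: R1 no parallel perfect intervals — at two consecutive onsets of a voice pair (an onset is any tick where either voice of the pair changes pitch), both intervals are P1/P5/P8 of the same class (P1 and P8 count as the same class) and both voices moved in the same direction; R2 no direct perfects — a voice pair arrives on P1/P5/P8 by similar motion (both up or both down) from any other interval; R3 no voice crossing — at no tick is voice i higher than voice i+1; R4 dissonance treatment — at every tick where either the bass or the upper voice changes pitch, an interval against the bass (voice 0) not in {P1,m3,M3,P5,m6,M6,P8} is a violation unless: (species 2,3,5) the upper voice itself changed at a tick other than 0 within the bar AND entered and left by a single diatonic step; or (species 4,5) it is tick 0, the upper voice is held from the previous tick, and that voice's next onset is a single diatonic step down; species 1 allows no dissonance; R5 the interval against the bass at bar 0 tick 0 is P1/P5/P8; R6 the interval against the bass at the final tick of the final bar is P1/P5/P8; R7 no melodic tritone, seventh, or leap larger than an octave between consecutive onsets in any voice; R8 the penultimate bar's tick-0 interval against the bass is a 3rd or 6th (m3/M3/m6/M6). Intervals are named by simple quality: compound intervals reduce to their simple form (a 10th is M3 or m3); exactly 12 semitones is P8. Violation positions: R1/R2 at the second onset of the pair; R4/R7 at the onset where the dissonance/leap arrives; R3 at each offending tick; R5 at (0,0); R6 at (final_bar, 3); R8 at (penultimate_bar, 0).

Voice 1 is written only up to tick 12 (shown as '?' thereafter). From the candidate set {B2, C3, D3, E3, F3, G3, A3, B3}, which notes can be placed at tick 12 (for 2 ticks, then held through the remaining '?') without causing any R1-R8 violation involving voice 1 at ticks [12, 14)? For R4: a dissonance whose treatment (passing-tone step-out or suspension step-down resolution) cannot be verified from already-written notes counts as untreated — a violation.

{B3, D3, G3}

B2: violates R2,R7
C3: violates R4
D3: legal
E3: violates R4
F3: violates R4
G3: legal
A3: violates R4
B3: legal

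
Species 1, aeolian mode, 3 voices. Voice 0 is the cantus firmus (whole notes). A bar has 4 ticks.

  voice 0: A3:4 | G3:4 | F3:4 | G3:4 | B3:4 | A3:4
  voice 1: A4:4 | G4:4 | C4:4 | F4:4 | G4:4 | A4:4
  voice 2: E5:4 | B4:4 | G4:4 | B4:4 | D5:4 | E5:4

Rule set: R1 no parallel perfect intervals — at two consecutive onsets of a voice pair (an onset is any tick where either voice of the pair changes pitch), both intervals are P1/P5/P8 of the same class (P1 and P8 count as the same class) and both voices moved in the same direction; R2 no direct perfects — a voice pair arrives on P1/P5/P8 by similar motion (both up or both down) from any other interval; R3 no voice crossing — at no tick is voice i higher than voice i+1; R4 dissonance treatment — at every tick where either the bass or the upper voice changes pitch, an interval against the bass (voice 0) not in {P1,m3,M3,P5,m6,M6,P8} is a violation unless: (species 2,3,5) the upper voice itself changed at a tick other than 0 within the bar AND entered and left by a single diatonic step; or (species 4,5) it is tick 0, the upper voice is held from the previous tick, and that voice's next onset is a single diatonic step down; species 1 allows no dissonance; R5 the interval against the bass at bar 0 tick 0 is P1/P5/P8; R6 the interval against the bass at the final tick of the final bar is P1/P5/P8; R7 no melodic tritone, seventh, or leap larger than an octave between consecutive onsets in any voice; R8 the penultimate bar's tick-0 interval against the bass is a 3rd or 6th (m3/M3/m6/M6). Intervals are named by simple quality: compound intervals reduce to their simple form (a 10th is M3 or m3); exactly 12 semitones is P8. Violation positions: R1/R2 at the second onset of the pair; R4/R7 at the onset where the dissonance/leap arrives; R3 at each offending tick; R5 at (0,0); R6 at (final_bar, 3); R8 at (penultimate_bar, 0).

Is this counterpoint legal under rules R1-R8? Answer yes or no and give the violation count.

bar 0: v0=A3 v1=A4 v2=E5 (P5)
bar 1: v0=G3 v1=G4 v2=B4 (M3)
bar 2: v0=F3 v1=C4 v2=G4 (M2)
bar 3: v0=G3 v1=F4 v2=B4 (M3)
bar 4: v0=B3 v1=G4 v2=D5 (m3)
bar 5: v0=A3 v1=A4 v2=E5 (P5)
  R1 @ bar1.0: A3/A4 P8 -> G3/G4 P8 similar
  R2 @ bar2.0: G3/G4 P8 -> F3/C4 P5 similar
  R2 @ bar2.0: G4/B4 M3 -> C4/G4 P5 similar
  R4 @ bar2.0: F3/G4 M2 untreated
  R4 @ bar3.0: G3/F4 m7 untreated
  R2 @ bar4.0: F4/B4 TT -> G4/D5 P5 similar
  R1 @ bar5.0: G4/D5 P5 -> A4/E5 P5 similar

No (7 violations)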